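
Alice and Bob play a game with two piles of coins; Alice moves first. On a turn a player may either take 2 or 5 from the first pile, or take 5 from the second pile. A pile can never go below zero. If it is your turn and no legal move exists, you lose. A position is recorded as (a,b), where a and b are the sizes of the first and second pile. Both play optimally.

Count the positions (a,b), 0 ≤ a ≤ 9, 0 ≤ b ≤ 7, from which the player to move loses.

Classify positions by backward induction: terminal positions (no move available) are L. From any other position, the mover wins iff some move reaches an L.
Every move lowers a or b (never raises either), so fill the grid row by row in increasing a, and left to right within a row: each cell's successors are then already labelled.
      b=0  b=1  b=2  b=3  b=4  b=5  b=6  b=7
a=0:    L    L    L    L    L    W    W    W
a=1:    L    L    L    L    L    W    W    W
a=2:    W    W    W    W    W    L    L    L
a=3:    W    W    W    W    W    L    L    L
a=4:    L    L    L    L    L    W    W    W
a=5:    W    W    W    W    W    W    W    W
a=6:    W    W    W    W    W    L    L    L
a=7:    L    L    L    L    L    W    W    W
a=8:    L    L    L    L    L    W    W    W
a=9:    W    W    W    W    W    L    L    L
Cells with no legal move (terminal, hence L): (0,0), (0,1), (0,2), (0,3), (0,4), (1,0), (1,1), (1,2), (1,3), (1,4).
The remaining L cells, each justified by listing all of its moves:
(2,5): moves to (0,5)(W), (2,0)(W); every one is W ⇒ L
(2,6): moves to (0,6)(W), (2,1)(W); every one is W ⇒ L
(2,7): moves to (0,7)(W), (2,2)(W); every one is W ⇒ L
(3,5): moves to (1,5)(W), (3,0)(W); every one is W ⇒ L
(3,6): moves to (1,6)(W), (3,1)(W); every one is W ⇒ L
(3,7): moves to (1,7)(W), (3,2)(W); every one is W ⇒ L
(4,0): the only move is to (2,0)(W), a W ⇒ L
(4,1): the only move is to (2,1)(W), a W ⇒ L
(4,2): the only move is to (2,2)(W), a W ⇒ L
(4,3): the only move is to (2,3)(W), a W ⇒ L
(4,4): the only move is to (2,4)(W), a W ⇒ L
(6,5): moves to (4,5)(W), (1,5)(W), (6,0)(W); every one is W ⇒ L
(6,6): moves to (4,6)(W), (1,6)(W), (6,1)(W); every one is W ⇒ L
(6,7): moves to (4,7)(W), (1,7)(W), (6,2)(W); every one is W ⇒ L
(7,0): moves to (5,0)(W), (2,0)(W); every one is W ⇒ L
(7,1): moves to (5,1)(W), (2,1)(W); every one is W ⇒ L
(7,2): moves to (5,2)(W), (2,2)(W); every one is W ⇒ L
(7,3): moves to (5,3)(W), (2,3)(W); every one is W ⇒ L
(7,4): moves to (5,4)(W), (2,4)(W); every one is W ⇒ L
(8,0): moves to (6,0)(W), (3,0)(W); every one is W ⇒ L
(8,1): moves to (6,1)(W), (3,1)(W); every one is W ⇒ L
(8,2): moves to (6,2)(W), (3,2)(W); every one is W ⇒ L
(8,3): moves to (6,3)(W), (3,3)(W); every one is W ⇒ L
(8,4): moves to (6,4)(W), (3,4)(W); every one is W ⇒ L
(9,5): moves to (7,5)(W), (4,5)(W), (9,0)(W); every one is W ⇒ L
(9,6): moves to (7,6)(W), (4,6)(W), (9,1)(W); every one is W ⇒ L
(9,7): moves to (7,7)(W), (4,7)(W), (9,2)(W); every one is W ⇒ L
Every other cell has at least one move into one of the L cells above, so it is W.
L cells per row: a=0: 5, a=1: 5, a=2: 3, a=3: 3, a=4: 5, a=5: 0, a=6: 3, a=7: 5, a=8: 5, a=9: 3; total 37.

37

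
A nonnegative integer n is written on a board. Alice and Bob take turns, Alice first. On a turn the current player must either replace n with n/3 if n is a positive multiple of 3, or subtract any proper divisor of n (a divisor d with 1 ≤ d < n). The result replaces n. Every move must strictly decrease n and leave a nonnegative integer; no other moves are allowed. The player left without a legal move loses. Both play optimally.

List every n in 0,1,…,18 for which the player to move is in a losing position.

Compute win/loss labels from the base case upward. A position with no move is L. Any other position is W if it can reach an L in one move, else L.
n=0: no move → L
n=1: no move → L
n=2: W (go to 1, an L position)
n=3: W (go to 1, an L position)
n=4: L (options 2(W), 3(W) are all W)
n=5: W (go to 4, an L position)
n=6: W (go to 4, an L position)
n=7: L (sole option 6(W) is W)
n=8: W (go to 4, an L position)
n=9: L (options 3(W), 6(W), 8(W) are all W)
n=10: W (go to 9, an L position)
n=11: L (sole option 10(W) is W)
n=12: W (go to 4, an L position)
n=13: L (sole option 12(W) is W)
n=14: W (go to 7, an L position)
n=15: L (options 5(W), 10(W), 12(W), 14(W) are all W)
n=16: W (go to 15, an L position)
n=17: L (sole option 16(W) is W)
n=18: W (go to 9, an L position)
Reading off the rows marked L gives the requested list; there are 9 such values of n.

0, 1, 4, 7, 9, 11, 13, 15, 17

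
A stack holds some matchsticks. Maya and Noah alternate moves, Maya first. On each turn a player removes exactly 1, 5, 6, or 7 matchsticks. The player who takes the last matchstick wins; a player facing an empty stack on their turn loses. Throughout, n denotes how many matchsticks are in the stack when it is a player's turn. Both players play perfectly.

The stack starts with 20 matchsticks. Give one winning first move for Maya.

Remove 6, leaving 14.

Use the standard recursion: the mover loses at a terminal position; elsewhere, the mover wins exactly when some move hands the opponent an L position.
n=0: no move → L
n=1: can move to 0, which is L ⇒ W
n=2: the only move is to 1(W), a W ⇒ L
n=3: can move to 2, which is L ⇒ W
n=4: the only move is to 3(W), a W ⇒ L
n=5: can move to 4, which is L ⇒ W
n=6: can move to 0, which is L ⇒ W
n=7: can move to 2, which is L ⇒ W
n=8: can move to 2, which is L ⇒ W
n=9: can move to 4, which is L ⇒ W
n=10: can move to 4, which is L ⇒ W
n=11: can move to 4, which is L ⇒ W
n=12: moves to 11(W), 7(W), 6(W), 5(W); every one is W ⇒ L
n=13: can move to 12, which is L ⇒ W
n=14: moves to 13(W), 9(W), 8(W), 7(W); every one is W ⇒ L
n=15: can move to 14, which is L ⇒ W
n=16: moves to 15(W), 11(W), 10(W), 9(W); every one is W ⇒ L
n=17: can move to 16, which is L ⇒ W
n=18: can move to 12, which is L ⇒ W
n=19: can move to 14, which is L ⇒ W
n=20: can move to 14, which is L ⇒ W
From 20, the L positions reachable in one move are: 14.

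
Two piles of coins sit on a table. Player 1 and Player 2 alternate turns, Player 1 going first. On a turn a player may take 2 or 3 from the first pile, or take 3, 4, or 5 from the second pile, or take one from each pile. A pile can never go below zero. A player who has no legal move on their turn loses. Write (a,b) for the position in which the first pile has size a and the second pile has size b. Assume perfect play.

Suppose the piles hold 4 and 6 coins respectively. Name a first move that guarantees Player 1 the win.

Move to (1,6).

Positions with no move are L. A position that does have a move is losing for the player to move precisely when every available move leads to a winning position for the opponent. Fill in the labels:
No move ever increases a pile, so every position that can arise here has a ≤ 4 and b ≤ 6; it is enough to label the cells with 0 ≤ a ≤ 4 and 0 ≤ b ≤ 6.
Every move lowers a or b (never raises either), so fill the grid row by row in increasing a, and left to right within a row: each cell's successors are then already labelled.
      b=0  b=1  b=2  b=3  b=4  b=5  b=6
a=0:    L    L    L    W    W    W    W
a=1:    L    W    W    W    W    W    L
a=2:    W    W    W    L    L    L    W
a=3:    W    W    W    L    W    W    W
a=4:    W    L    L    W    W    W    W
Cells with no legal move (terminal, hence L): (0,0), (0,1), (0,2), (1,0).
The remaining L cells, each justified by listing all of its moves:
(1,6): →(1,3)(W), (1,2)(W), (1,1)(W), (0,5)(W) — all W, so L
(2,3): →(0,3)(W), (2,0)(W), (1,2)(W) — all W, so L
(2,4): →(0,4)(W), (2,1)(W), (2,0)(W), (1,3)(W) — all W, so L
(2,5): →(0,5)(W), (2,2)(W), (2,1)(W), (2,0)(W), (1,4)(W) — all W, so L
(3,3): →(1,3)(W), (0,3)(W), (3,0)(W), (2,2)(W) — all W, so L
(4,1): →(2,1)(W), (1,1)(W), (3,0)(W) — all W, so L
(4,2): →(2,2)(W), (1,2)(W), (3,1)(W) — all W, so L
Every other cell has at least one move into one of the L cells above, so it is W.
From (4,6), the L positions reachable in one move are: (1,6), (4,2), (4,1). Any move reaching one of these is winning.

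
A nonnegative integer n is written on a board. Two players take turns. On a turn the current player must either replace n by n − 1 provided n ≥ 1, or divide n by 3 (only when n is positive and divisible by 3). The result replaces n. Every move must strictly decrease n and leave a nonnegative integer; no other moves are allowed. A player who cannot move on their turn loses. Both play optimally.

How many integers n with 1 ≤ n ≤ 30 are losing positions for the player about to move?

14

Use the standard recursion: the mover loses at a terminal position; elsewhere, the mover wins exactly when some move hands the opponent an L position.
n=0: no move → L
n=1: W (go to 0, an L position)
n=2: L (sole option 1(W) is W)
n=3: W (go to 2, an L position)
n=4: L (sole option 3(W) is W)
n=5: W (go to 4, an L position)
n=6: W (go to 2, an L position)
n=7: L (sole option 6(W) is W)
n=8: W (go to 7, an L position)
n=9: L (options 3(W), 8(W) are all W)
n=10: W (go to 9, an L position)
n=11: L (sole option 10(W) is W)
n=12: W (go to 4, an L position)
n=13: L (sole option 12(W) is W)
n=14: W (go to 13, an L position)
n=15: L (options 5(W), 14(W) are all W)
n=16: W (go to 15, an L position)
n=17: L (sole option 16(W) is W)
n=18: W (go to 17, an L position)
n=19: L (sole option 18(W) is W)
n=20: W (go to 19, an L position)
n=21: W (go to 7, an L position)
n=22: L (sole option 21(W) is W)
n=23: W (go to 22, an L position)
n=24: L (options 8(W), 23(W) are all W)
n=25: W (go to 24, an L position)
n=26: L (sole option 25(W) is W)
n=27: W (go to 9, an L position)
n=28: L (sole option 27(W) is W)
n=29: W (go to 28, an L position)
n=30: L (options 10(W), 29(W) are all W)
L entries with 1 ≤ n ≤ 30 (n=0 is outside the asked range and is not counted): n = 2, 4, 7, 9, 11, 13, 15, 17, 19, 22, 24, 26, 28, 30; that makes 14.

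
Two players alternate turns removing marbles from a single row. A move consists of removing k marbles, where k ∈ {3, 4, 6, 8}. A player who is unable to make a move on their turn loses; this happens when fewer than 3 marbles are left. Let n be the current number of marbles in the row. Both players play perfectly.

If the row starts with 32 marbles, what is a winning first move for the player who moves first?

Remove 8, leaving 24.

Build the W/L table. Terminal = L. A non-terminal position is W if it has a move to some L; otherwise it is L.
n=0: no move → L
n=1: no move → L
n=2: no move → L
n=3: reaches L-position 0 → W
n=4: reaches L-position 1 → W
n=5: reaches L-position 2 → W
n=6: reaches L-position 2 → W
n=7: reaches L-position 1 → W
n=8: reaches L-position 2 → W
n=9: reaches L-position 1 → W
n=10: reaches L-position 2 → W
n=11: only reaches 8(W), 7(W), 5(W), 3(W), all W → L
n=12: only reaches 9(W), 8(W), 6(W), 4(W), all W → L
n=13: only reaches 10(W), 9(W), 7(W), 5(W), all W → L
n=14: reaches L-position 11 → W
n=15: reaches L-position 12 → W
n=16: reaches L-position 13 → W
n=17: reaches L-position 13 → W
n=18: reaches L-position 12 → W
n=19: reaches L-position 13 → W
n=20: reaches L-position 12 → W
n=21: reaches L-position 13 → W
n=22: only reaches 19(W), 18(W), 16(W), 14(W), all W → L
n=23: only reaches 20(W), 19(W), 17(W), 15(W), all W → L
n=24: only reaches 21(W), 20(W), 18(W), 16(W), all W → L
n=25: reaches L-position 22 → W
n=26: reaches L-position 23 → W
n=27: reaches L-position 24 → W
n=28: reaches L-position 24 → W
n=29: reaches L-position 23 → W
n=30: reaches L-position 24 → W
n=31: reaches L-position 23 → W
n=32: reaches L-position 24 → W
From 32, the L positions reachable in one move are: 24.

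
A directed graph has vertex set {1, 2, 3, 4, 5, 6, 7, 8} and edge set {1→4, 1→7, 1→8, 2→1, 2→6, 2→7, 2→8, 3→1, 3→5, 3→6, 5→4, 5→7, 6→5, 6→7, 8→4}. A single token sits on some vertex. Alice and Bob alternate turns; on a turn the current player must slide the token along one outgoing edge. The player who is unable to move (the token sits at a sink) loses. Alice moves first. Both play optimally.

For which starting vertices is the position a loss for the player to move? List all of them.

3, 4, 7

Compute win/loss labels from the base case upward. A position with no move is L. Any other position is W if it can reach an L in one move, else L.
Every edge goes from a vertex to one that appears earlier in the order 4, 7, 8, 5, 1, 6, 2, 3, so processing vertices in that order labels each vertex after all of its successors.
4: no outgoing edge → L
7: no outgoing edge → L
8: reaches L-position 4 → W
5: reaches L-position 7 → W
1: reaches L-position 7 → W
6: reaches L-position 7 → W
2: reaches L-position 7 → W
3: only reaches 6(W), 1(W), 5(W), all W → L
The losing starting vertices are exactly the entries labelled L in this table (3 of them).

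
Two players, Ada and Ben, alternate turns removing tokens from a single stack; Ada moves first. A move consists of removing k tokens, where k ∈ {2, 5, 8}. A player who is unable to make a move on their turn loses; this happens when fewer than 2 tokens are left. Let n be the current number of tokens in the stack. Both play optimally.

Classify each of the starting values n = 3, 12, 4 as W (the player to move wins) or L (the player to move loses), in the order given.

3: W, 12: W, 4: L

Use the standard recursion: the mover loses at a terminal position; elsewhere, the mover wins exactly when some move hands the opponent an L position.
n=0: no move → L
n=1: no move → L
n=2: reaches L-position 0 → W
n=3: reaches L-position 1 → W
n=4: only reaches 2(W), which is W → L
n=5: reaches L-position 0 → W
n=6: reaches L-position 4 → W
n=7: only reaches 5(W), 2(W), all W → L
n=8: reaches L-position 0 → W
n=9: reaches L-position 7 → W
n=10: only reaches 8(W), 5(W), 2(W), all W → L
n=11: only reaches 9(W), 6(W), 3(W), all W → L
n=12: reaches L-position 10 → W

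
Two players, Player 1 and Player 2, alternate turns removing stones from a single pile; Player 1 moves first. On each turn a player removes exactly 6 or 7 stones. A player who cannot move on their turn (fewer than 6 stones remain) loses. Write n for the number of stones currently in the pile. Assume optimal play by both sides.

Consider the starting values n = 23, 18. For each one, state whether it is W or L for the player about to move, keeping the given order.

23: W, 18: L

Compute win/loss labels from the base case upward. A position with no move is L. Any other position is W if it can reach an L in one move, else L.
n=0: no move → L
n=1: no move → L
n=2: no move → L
n=3: no move → L
n=4: no move → L
n=5: no move → L
n=6: can move to 0, which is L ⇒ W
n=7: can move to 1, which is L ⇒ W
n=8: can move to 2, which is L ⇒ W
n=9: can move to 3, which is L ⇒ W
n=10: can move to 4, which is L ⇒ W
n=11: can move to 5, which is L ⇒ W
n=12: can move to 5, which is L ⇒ W
n=13: moves to 7(W), 6(W); every one is W ⇒ L
n=14: moves to 8(W), 7(W); every one is W ⇒ L
n=15: moves to 9(W), 8(W); every one is W ⇒ L
n=16: moves to 10(W), 9(W); every one is W ⇒ L
n=17: moves to 11(W), 10(W); every one is W ⇒ L
n=18: moves to 12(W), 11(W); every one is W ⇒ L
n=19: can move to 13, which is L ⇒ W
n=20: can move to 14, which is L ⇒ W
n=21: can move to 15, which is L ⇒ W
n=22: can move to 16, which is L ⇒ W
n=23: can move to 17, which is L ⇒ W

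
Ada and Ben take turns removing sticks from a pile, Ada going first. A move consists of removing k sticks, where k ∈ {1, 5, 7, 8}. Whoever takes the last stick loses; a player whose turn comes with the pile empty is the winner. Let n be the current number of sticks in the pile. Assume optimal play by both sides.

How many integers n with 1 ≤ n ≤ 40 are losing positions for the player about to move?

12

Compute win/loss labels from the base case upward. A position with no move is W. Any other position is W if it can reach an L in one move, else L.
n=0: no move; the opponent has just taken the last stick and therefore loses → W
n=1: L (sole option 0(W) is W)
n=2: W (go to 1, an L position)
n=3: L (sole option 2(W) is W)
n=4: W (go to 3, an L position)
n=5: L (options 4(W), 0(W) are all W)
n=6: W (go to 5, an L position)
n=7: L (options 6(W), 2(W), 0(W) are all W)
n=8: W (go to 7, an L position)
n=9: W (go to 1, an L position)
n=10: W (go to 5, an L position)
n=11: W (go to 3, an L position)
n=12: W (go to 7, an L position)
n=13: W (go to 5, an L position)
n=14: W (go to 7, an L position)
n=15: W (go to 7, an L position)
n=16: L (options 15(W), 11(W), 9(W), 8(W) are all W)
n=17: W (go to 16, an L position)
n=18: L (options 17(W), 13(W), 11(W), 10(W) are all W)
n=19: W (go to 18, an L position)
n=20: L (options 19(W), 15(W), 13(W), 12(W) are all W)
n=21: W (go to 20, an L position)
n=22: L (options 21(W), 17(W), 15(W), 14(W) are all W)
n=23: W (go to 22, an L position)
n=24: W (go to 16, an L position)
n=25: W (go to 20, an L position)
n=26: W (go to 18, an L position)
n=27: W (go to 22, an L position)
n=28: W (go to 20, an L position)
n=29: W (go to 22, an L position)
n=30: W (go to 22, an L position)
n=31: L (options 30(W), 26(W), 24(W), 23(W) are all W)
n=32: W (go to 31, an L position)
n=33: L (options 32(W), 28(W), 26(W), 25(W) are all W)
n=34: W (go to 33, an L position)
n=35: L (options 34(W), 30(W), 28(W), 27(W) are all W)
n=36: W (go to 35, an L position)
n=37: L (options 36(W), 32(W), 30(W), 29(W) are all W)
n=38: W (go to 37, an L position)
n=39: W (go to 31, an L position)
n=40: W (go to 35, an L position)
L entries with 1 ≤ n ≤ 40 (the range starts at n=1): n = 1, 3, 5, 7, 16, 18, 20, 22, 31, 33, 35, 37; that makes 12.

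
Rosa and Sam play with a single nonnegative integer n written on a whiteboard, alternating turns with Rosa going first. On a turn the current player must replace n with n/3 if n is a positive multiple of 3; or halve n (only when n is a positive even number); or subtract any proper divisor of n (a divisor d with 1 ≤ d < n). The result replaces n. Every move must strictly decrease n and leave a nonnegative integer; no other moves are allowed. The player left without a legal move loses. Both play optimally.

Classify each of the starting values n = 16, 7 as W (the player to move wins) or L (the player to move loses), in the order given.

16: W, 7: L

Build the W/L table. Terminal = L. A non-terminal position is W if it has a move to some L; otherwise it is L.
n=0: no move → L
n=1: no move → L
n=2: reaches L-position 1 → W
n=3: reaches L-position 1 → W
n=4: only reaches 2(W), 3(W), all W → L
n=5: reaches L-position 4 → W
n=6: reaches L-position 4 → W
n=7: only reaches 6(W), which is W → L
n=8: reaches L-position 4 → W
n=9: only reaches 3(W), 6(W), 8(W), all W → L
n=10: reaches L-position 9 → W
n=11: only reaches 10(W), which is W → L
n=12: reaches L-position 4 → W
n=13: only reaches 12(W), which is W → L
n=14: reaches L-position 7 → W
n=15: only reaches 5(W), 10(W), 12(W), 14(W), all W → L
n=16: reaches L-position 15 → W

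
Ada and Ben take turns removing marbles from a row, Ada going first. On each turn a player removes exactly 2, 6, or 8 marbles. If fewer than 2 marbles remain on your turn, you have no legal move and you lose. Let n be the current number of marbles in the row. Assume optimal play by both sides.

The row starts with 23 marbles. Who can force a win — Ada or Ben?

Use the standard recursion: the mover loses at a terminal position; elsewhere, the mover wins exactly when some move hands the opponent an L position.
n=0: no move → L
n=1: no move → L
n=2: can move to 0, which is L ⇒ W
n=3: can move to 1, which is L ⇒ W
n=4: the only move is to 2(W), a W ⇒ L
n=5: the only move is to 3(W), a W ⇒ L
n=6: can move to 4, which is L ⇒ W
n=7: can move to 5, which is L ⇒ W
n=8: can move to 0, which is L ⇒ W
n=9: can move to 1, which is L ⇒ W
n=10: can move to 4, which is L ⇒ W
n=11: can move to 5, which is L ⇒ W
n=12: can move to 4, which is L ⇒ W
n=13: can move to 5, which is L ⇒ W
n=14: moves to 12(W), 8(W), 6(W); every one is W ⇒ L
n=15: moves to 13(W), 9(W), 7(W); every one is W ⇒ L
n=16: can move to 14, which is L ⇒ W
n=17: can move to 15, which is L ⇒ W
n=18: moves to 16(W), 12(W), 10(W); every one is W ⇒ L
n=19: moves to 17(W), 13(W), 11(W); every one is W ⇒ L
n=20: can move to 18, which is L ⇒ W
n=21: can move to 19, which is L ⇒ W
n=22: can move to 14, which is L ⇒ W
n=23: can move to 15, which is L ⇒ W
The starting position 23 is W: Ada should remove 8, leaving 15, handing over an L position.

Ada wins.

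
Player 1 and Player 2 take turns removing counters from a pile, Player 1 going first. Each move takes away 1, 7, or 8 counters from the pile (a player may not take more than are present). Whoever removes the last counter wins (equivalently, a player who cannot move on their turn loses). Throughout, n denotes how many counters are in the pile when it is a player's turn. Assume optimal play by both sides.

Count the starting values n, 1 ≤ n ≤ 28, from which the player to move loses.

Compute win/loss labels from the base case upward. A position with no move is L. Any other position is W if it can reach an L in one move, else L.
n=0: no move → L
n=1: reaches L-position 0 → W
n=2: only reaches 1(W), which is W → L
n=3: reaches L-position 2 → W
n=4: only reaches 3(W), which is W → L
n=5: reaches L-position 4 → W
n=6: only reaches 5(W), which is W → L
n=7: reaches L-position 6 → W
n=8: reaches L-position 0 → W
n=9: reaches L-position 2 → W
n=10: reaches L-position 2 → W
n=11: reaches L-position 4 → W
n=12: reaches L-position 4 → W
n=13: reaches L-position 6 → W
n=14: reaches L-position 6 → W
n=15: only reaches 14(W), 8(W), 7(W), all W → L
n=16: reaches L-position 15 → W
n=17: only reaches 16(W), 10(W), 9(W), all W → L
n=18: reaches L-position 17 → W
n=19: only reaches 18(W), 12(W), 11(W), all W → L
n=20: reaches L-position 19 → W
n=21: only reaches 20(W), 14(W), 13(W), all W → L
n=22: reaches L-position 21 → W
n=23: reaches L-position 15 → W
n=24: reaches L-position 17 → W
n=25: reaches L-position 17 → W
n=26: reaches L-position 19 → W
n=27: reaches L-position 19 → W
n=28: reaches L-position 21 → W
L entries with 1 ≤ n ≤ 28 (n=0 is outside the asked range and is not counted): n = 2, 4, 6, 15, 17, 19, 21; that makes 7.

7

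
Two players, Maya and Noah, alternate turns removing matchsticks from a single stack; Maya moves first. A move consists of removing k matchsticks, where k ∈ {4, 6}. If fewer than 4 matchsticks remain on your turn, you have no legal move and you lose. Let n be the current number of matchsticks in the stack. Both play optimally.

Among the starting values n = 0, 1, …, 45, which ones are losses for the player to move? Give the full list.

Label each position W (a win for the player to move) or L (a loss). A position with no legal move is L; any other position is W exactly when some move reaches an L, and L when every move reaches a W.
n=0: no move → L
n=1: no move → L
n=2: no move → L
n=3: no move → L
n=4: reaches L-position 0 → W
n=5: reaches L-position 1 → W
n=6: reaches L-position 2 → W
n=7: reaches L-position 3 → W
n=8: reaches L-position 2 → W
n=9: reaches L-position 3 → W
n=10: only reaches 6(W), 4(W), all W → L
n=11: only reaches 7(W), 5(W), all W → L
n=12: only reaches 8(W), 6(W), all W → L
n=13: only reaches 9(W), 7(W), all W → L
n=14: reaches L-position 10 → W
n=15: reaches L-position 11 → W
n=16: reaches L-position 12 → W
n=17: reaches L-position 13 → W
n=18: reaches L-position 12 → W
n=19: reaches L-position 13 → W
n=20: only reaches 16(W), 14(W), all W → L
n=21: only reaches 17(W), 15(W), all W → L
n=22: only reaches 18(W), 16(W), all W → L
n=23: only reaches 19(W), 17(W), all W → L
n=24: reaches L-position 20 → W
n=25: reaches L-position 21 → W
n=26: reaches L-position 22 → W
n=27: reaches L-position 23 → W
n=28: reaches L-position 22 → W
n=29: reaches L-position 23 → W
n=30: only reaches 26(W), 24(W), all W → L
n=31: only reaches 27(W), 25(W), all W → L
n=32: only reaches 28(W), 26(W), all W → L
n=33: only reaches 29(W), 27(W), all W → L
n=34: reaches L-position 30 → W
n=35: reaches L-position 31 → W
n=36: reaches L-position 32 → W
n=37: reaches L-position 33 → W
n=38: reaches L-position 32 → W
n=39: reaches L-position 33 → W
n=40: only reaches 36(W), 34(W), all W → L
n=41: only reaches 37(W), 35(W), all W → L
n=42: only reaches 38(W), 36(W), all W → L
n=43: only reaches 39(W), 37(W), all W → L
n=44: reaches L-position 40 → W
n=45: reaches L-position 41 → W
Reading off the rows marked L gives the requested list; there are 20 such values of n.

0, 1, 2, 3, 10, 11, 12, 13, 20, 21, 22, 23, 30, 31, 32, 33, 40, 41, 42, 43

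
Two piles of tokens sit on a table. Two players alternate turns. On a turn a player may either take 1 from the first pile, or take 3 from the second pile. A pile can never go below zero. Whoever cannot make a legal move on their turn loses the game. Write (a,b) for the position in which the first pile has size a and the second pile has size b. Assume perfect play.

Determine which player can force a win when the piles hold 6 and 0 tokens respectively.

The second player wins.

Label each position W (a win for the player to move) or L (a loss). A position with no legal move is L; any other position is W exactly when some move reaches an L, and L when every move reaches a W.
No move ever increases a pile, so every position that can arise here has a ≤ 6 and b ≤ 0; it is enough to label the cells with 0 ≤ a ≤ 6 and 0 ≤ b ≤ 0.
Every move lowers a or b (never raises either), so fill the grid row by row in increasing a, and left to right within a row: each cell's successors are then already labelled.
      b=0
a=0:    L
a=1:    W
a=2:    L
a=3:    W
a=4:    L
a=5:    W
a=6:    L
Cells with no legal move (terminal, hence L): (0,0).
The remaining L cells, each justified by listing all of its moves:
(2,0): →(1,0)(W) only, which is W, so L
(4,0): →(3,0)(W) only, which is W, so L
(6,0): →(5,0)(W) only, which is W, so L
Every other cell has at least one move into one of the L cells above, so it is W.
Every move from (6,0) reaches a W position, so the mover loses.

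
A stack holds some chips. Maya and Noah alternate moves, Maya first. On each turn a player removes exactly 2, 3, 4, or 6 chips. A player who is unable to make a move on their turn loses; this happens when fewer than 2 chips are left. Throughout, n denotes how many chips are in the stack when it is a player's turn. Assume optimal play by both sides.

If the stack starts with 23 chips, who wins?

Build the W/L table. Terminal = L. A non-terminal position is W if it has a move to some L; otherwise it is L.
n=0: no move → L
n=1: no move → L
n=2: W (go to 0, an L position)
n=3: W (go to 1, an L position)
n=4: W (go to 1, an L position)
n=5: W (go to 1, an L position)
n=6: W (go to 0, an L position)
n=7: W (go to 1, an L position)
n=8: L (options 6(W), 5(W), 4(W), 2(W) are all W)
n=9: L (options 7(W), 6(W), 5(W), 3(W) are all W)
n=10: W (go to 8, an L position)
n=11: W (go to 9, an L position)
n=12: W (go to 9, an L position)
n=13: W (go to 9, an L position)
n=14: W (go to 8, an L position)
n=15: W (go to 9, an L position)
n=16: L (options 14(W), 13(W), 12(W), 10(W) are all W)
n=17: L (options 15(W), 14(W), 13(W), 11(W) are all W)
n=18: W (go to 16, an L position)
n=19: W (go to 17, an L position)
n=20: W (go to 17, an L position)
n=21: W (go to 17, an L position)
n=22: W (go to 16, an L position)
n=23: W (go to 17, an L position)
The starting position 23 is W: Maya should remove 6, leaving 17, handing over an L position.

Maya wins.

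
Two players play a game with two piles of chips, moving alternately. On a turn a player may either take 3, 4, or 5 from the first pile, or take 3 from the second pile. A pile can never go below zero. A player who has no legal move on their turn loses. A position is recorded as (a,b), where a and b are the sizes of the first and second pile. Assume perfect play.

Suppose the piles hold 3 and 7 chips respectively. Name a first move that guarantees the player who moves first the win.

Build the W/L table. Terminal = L. A non-terminal position is W if it has a move to some L; otherwise it is L.
No move ever increases a pile, so every position that can arise here has a ≤ 3 and b ≤ 7; it is enough to label the cells with 0 ≤ a ≤ 3 and 0 ≤ b ≤ 7.
Every move lowers a or b (never raises either), so fill the grid row by row in increasing a, and left to right within a row: each cell's successors are then already labelled.
      b=0  b=1  b=2  b=3  b=4  b=5  b=6  b=7
a=0:    L    L    L    W    W    W    L    L
a=1:    L    L    L    W    W    W    L    L
a=2:    L    L    L    W    W    W    L    L
a=3:    W    W    W    L    L    L    W    W
Cells with no legal move (terminal, hence L): (0,0), (0,1), (0,2), (1,0), (1,1), (1,2), (2,0), (2,1), (2,2).
The remaining L cells, each justified by listing all of its moves:
(0,6): the only move is to (0,3)(W), a W ⇒ L
(0,7): the only move is to (0,4)(W), a W ⇒ L
(1,6): the only move is to (1,3)(W), a W ⇒ L
(1,7): the only move is to (1,4)(W), a W ⇒ L
(2,6): the only move is to (2,3)(W), a W ⇒ L
(2,7): the only move is to (2,4)(W), a W ⇒ L
(3,3): moves to (0,3)(W), (3,0)(W); every one is W ⇒ L
(3,4): moves to (0,4)(W), (3,1)(W); every one is W ⇒ L
(3,5): moves to (0,5)(W), (3,2)(W); every one is W ⇒ L
Every other cell has at least one move into one of the L cells above, so it is W.
From (3,7), the L positions reachable in one move are: (0,7), (3,4). Any move reaching one of these is winning.

Move to (0,7).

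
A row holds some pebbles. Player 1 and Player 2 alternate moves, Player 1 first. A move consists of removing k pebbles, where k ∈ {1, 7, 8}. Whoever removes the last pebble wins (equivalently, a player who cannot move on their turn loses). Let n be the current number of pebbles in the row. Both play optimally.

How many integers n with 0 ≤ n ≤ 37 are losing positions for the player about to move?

Use the standard recursion: the mover loses at a terminal position; elsewhere, the mover wins exactly when some move hands the opponent an L position.
n=0: no move → L
n=1: can move to 0, which is L ⇒ W
n=2: the only move is to 1(W), a W ⇒ L
n=3: can move to 2, which is L ⇒ W
n=4: the only move is to 3(W), a W ⇒ L
n=5: can move to 4, which is L ⇒ W
n=6: the only move is to 5(W), a W ⇒ L
n=7: can move to 6, which is L ⇒ W
n=8: can move to 0, which is L ⇒ W
n=9: can move to 2, which is L ⇒ W
n=10: can move to 2, which is L ⇒ W
n=11: can move to 4, which is L ⇒ W
n=12: can move to 4, which is L ⇒ W
n=13: can move to 6, which is L ⇒ W
n=14: can move to 6, which is L ⇒ W
n=15: moves to 14(W), 8(W), 7(W); every one is W ⇒ L
n=16: can move to 15, which is L ⇒ W
n=17: moves to 16(W), 10(W), 9(W); every one is W ⇒ L
n=18: can move to 17, which is L ⇒ W
n=19: moves to 18(W), 12(W), 11(W); every one is W ⇒ L
n=20: can move to 19, which is L ⇒ W
n=21: moves to 20(W), 14(W), 13(W); every one is W ⇒ L
n=22: can move to 21, which is L ⇒ W
n=23: can move to 15, which is L ⇒ W
n=24: can move to 17, which is L ⇒ W
n=25: can move to 17, which is L ⇒ W
n=26: can move to 19, which is L ⇒ W
n=27: can move to 19, which is L ⇒ W
n=28: can move to 21, which is L ⇒ W
n=29: can move to 21, which is L ⇒ W
n=30: moves to 29(W), 23(W), 22(W); every one is W ⇒ L
n=31: can move to 30, which is L ⇒ W
n=32: moves to 31(W), 25(W), 24(W); every one is W ⇒ L
n=33: can move to 32, which is L ⇒ W
n=34: moves to 33(W), 27(W), 26(W); every one is W ⇒ L
n=35: can move to 34, which is L ⇒ W
n=36: moves to 35(W), 29(W), 28(W); every one is W ⇒ L
n=37: can move to 36, which is L ⇒ W
L entries with 0 ≤ n ≤ 37: n = 0, 2, 4, 6, 15, 17, 19, 21, 30, 32, 34, 36; that makes 12.

12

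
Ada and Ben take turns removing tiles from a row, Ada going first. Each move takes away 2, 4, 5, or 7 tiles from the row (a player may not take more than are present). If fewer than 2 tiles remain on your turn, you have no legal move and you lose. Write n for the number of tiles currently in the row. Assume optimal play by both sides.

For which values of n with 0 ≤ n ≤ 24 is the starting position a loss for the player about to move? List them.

Label each position W (a win for the player to move) or L (a loss). A position with no legal move is L; any other position is W exactly when some move reaches an L, and L when every move reaches a W.
n=0: no move → L
n=1: no move → L
n=2: reaches L-position 0 → W
n=3: reaches L-position 1 → W
n=4: reaches L-position 0 → W
n=5: reaches L-position 1 → W
n=6: reaches L-position 1 → W
n=7: reaches L-position 0 → W
n=8: reaches L-position 1 → W
n=9: only reaches 7(W), 5(W), 4(W), 2(W), all W → L
n=10: only reaches 8(W), 6(W), 5(W), 3(W), all W → L
n=11: reaches L-position 9 → W
n=12: reaches L-position 10 → W
n=13: reaches L-position 9 → W
n=14: reaches L-position 10 → W
n=15: reaches L-position 10 → W
n=16: reaches L-position 9 → W
n=17: reaches L-position 10 → W
n=18: only reaches 16(W), 14(W), 13(W), 11(W), all W → L
n=19: only reaches 17(W), 15(W), 14(W), 12(W), all W → L
n=20: reaches L-position 18 → W
n=21: reaches L-position 19 → W
n=22: reaches L-position 18 → W
n=23: reaches L-position 19 → W
n=24: reaches L-position 19 → W
The losing starting values of n are exactly the entries labelled L in this table (6 of them).

0, 1, 9, 10, 18, 19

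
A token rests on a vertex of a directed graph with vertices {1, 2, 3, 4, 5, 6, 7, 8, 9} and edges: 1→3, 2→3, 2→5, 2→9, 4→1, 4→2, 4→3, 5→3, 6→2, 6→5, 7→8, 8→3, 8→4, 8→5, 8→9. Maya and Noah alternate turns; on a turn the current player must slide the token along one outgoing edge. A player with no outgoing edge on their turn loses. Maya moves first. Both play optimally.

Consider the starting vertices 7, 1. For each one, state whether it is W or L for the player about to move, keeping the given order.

7: L, 1: W

Use the standard recursion: the mover loses at a terminal position; elsewhere, the mover wins exactly when some move hands the opponent an L position.
Every edge goes from a vertex to one that appears earlier in the order 9, 3, 5, 1, 2, 4, 8, 6, 7, so processing vertices in that order labels each vertex after all of its successors.
9: no outgoing edge → L
3: no outgoing edge → L
5: reaches L-position 3 → W
1: reaches L-position 3 → W
2: reaches L-position 3 → W
4: reaches L-position 3 → W
8: reaches L-position 3 → W
6: only reaches 2(W), 5(W), all W → L
7: only reaches 8(W), which is W → L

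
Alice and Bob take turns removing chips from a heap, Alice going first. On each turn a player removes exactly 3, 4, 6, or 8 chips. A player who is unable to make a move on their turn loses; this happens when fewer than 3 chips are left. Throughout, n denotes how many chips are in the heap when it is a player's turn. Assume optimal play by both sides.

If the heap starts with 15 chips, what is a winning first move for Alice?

Remove 3, leaving 12.

Compute win/loss labels from the base case upward. A position with no move is L. Any other position is W if it can reach an L in one move, else L.
n=0: no move → L
n=1: no move → L
n=2: no move → L
n=3: reaches L-position 0 → W
n=4: reaches L-position 1 → W
n=5: reaches L-position 2 → W
n=6: reaches L-position 2 → W
n=7: reaches L-position 1 → W
n=8: reaches L-position 2 → W
n=9: reaches L-position 1 → W
n=10: reaches L-position 2 → W
n=11: only reaches 8(W), 7(W), 5(W), 3(W), all W → L
n=12: only reaches 9(W), 8(W), 6(W), 4(W), all W → L
n=13: only reaches 10(W), 9(W), 7(W), 5(W), all W → L
n=14: reaches L-position 11 → W
n=15: reaches L-position 12 → W
From 15, the L positions reachable in one move are: 12, 11. Any move reaching one of these is winning.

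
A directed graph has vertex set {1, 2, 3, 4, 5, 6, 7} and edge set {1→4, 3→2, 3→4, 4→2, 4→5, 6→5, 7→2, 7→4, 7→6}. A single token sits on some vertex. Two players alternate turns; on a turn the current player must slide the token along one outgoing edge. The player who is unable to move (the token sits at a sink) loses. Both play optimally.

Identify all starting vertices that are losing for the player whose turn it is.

Build the W/L table. Terminal = L. A non-terminal position is W if it has a move to some L; otherwise it is L.
Every edge goes from a vertex to one that appears earlier in the order 2, 5, 4, 1, 6, 7, 3, so processing vertices in that order labels each vertex after all of its successors.
2: no outgoing edge → L
5: no outgoing edge → L
4: →5(L), so W
1: →4(W) only, which is W, so L
6: →5(L), so W
7: →2(L), so W
3: →2(L), so W
The losing starting vertices are exactly the entries labelled L in this table (3 of them).

1, 2, 5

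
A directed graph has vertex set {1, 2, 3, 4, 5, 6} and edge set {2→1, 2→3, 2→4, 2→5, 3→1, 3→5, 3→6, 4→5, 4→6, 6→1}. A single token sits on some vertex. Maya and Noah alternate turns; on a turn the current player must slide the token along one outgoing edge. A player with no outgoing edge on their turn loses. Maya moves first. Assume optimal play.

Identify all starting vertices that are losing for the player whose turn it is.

Classify positions by backward induction: terminal positions (no move available) are L. From any other position, the mover wins iff some move reaches an L.
Every edge goes from a vertex to one that appears earlier in the order 1, 5, 6, 3, 4, 2, so processing vertices in that order labels each vertex after all of its successors.
1: no outgoing edge → L
5: no outgoing edge → L
6: reaches L-position 1 → W
3: reaches L-position 5 → W
4: reaches L-position 5 → W
2: reaches L-position 5 → W
Reading off the rows marked L gives the requested list; there are 2 such vertices.

1, 5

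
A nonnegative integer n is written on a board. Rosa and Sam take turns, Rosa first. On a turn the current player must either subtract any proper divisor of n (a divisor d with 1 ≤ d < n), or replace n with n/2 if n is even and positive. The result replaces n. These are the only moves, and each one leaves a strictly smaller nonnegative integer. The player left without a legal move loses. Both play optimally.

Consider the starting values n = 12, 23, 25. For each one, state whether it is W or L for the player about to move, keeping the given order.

Classify positions by backward induction: terminal positions (no move available) are L. From any other position, the mover wins iff some move reaches an L.
n=0: no move → L
n=1: no move → L
n=2: can move to 1, which is L ⇒ W
n=3: the only move is to 2(W), a W ⇒ L
n=4: can move to 3, which is L ⇒ W
n=5: the only move is to 4(W), a W ⇒ L
n=6: can move to 3, which is L ⇒ W
n=7: the only move is to 6(W), a W ⇒ L
n=8: can move to 7, which is L ⇒ W
n=9: moves to 6(W), 8(W); every one is W ⇒ L
n=10: can move to 5, which is L ⇒ W
n=11: the only move is to 10(W), a W ⇒ L
n=12: can move to 9, which is L ⇒ W
n=13: the only move is to 12(W), a W ⇒ L
n=14: can move to 7, which is L ⇒ W
n=15: moves to 10(W), 12(W), 14(W); every one is W ⇒ L
n=16: can move to 15, which is L ⇒ W
n=17: the only move is to 16(W), a W ⇒ L
n=18: can move to 9, which is L ⇒ W
n=19: the only move is to 18(W), a W ⇒ L
n=20: can move to 15, which is L ⇒ W
n=21: moves to 14(W), 18(W), 20(W); every one is W ⇒ L
n=22: can move to 11, which is L ⇒ W
n=23: the only move is to 22(W), a W ⇒ L
n=24: can move to 21, which is L ⇒ W
n=25: moves to 20(W), 24(W); every one is W ⇒ L

12: W, 23: L, 25: L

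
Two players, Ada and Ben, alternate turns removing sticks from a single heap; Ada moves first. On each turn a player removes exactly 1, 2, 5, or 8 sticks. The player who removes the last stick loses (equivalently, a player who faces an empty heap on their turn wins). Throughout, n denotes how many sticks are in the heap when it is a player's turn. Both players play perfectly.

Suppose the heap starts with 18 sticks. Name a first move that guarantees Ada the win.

Remove 2, leaving 16.

Compute win/loss labels from the base case upward. A position with no move is W. Any other position is W if it can reach an L in one move, else L.
n=0: no move; the opponent has just taken the last stick and therefore loses → W
n=1: the only move is to 0(W), a W ⇒ L
n=2: can move to 1, which is L ⇒ W
n=3: can move to 1, which is L ⇒ W
n=4: moves to 3(W), 2(W); every one is W ⇒ L
n=5: can move to 4, which is L ⇒ W
n=6: can move to 4, which is L ⇒ W
n=7: moves to 6(W), 5(W), 2(W); every one is W ⇒ L
n=8: can move to 7, which is L ⇒ W
n=9: can move to 7, which is L ⇒ W
n=10: moves to 9(W), 8(W), 5(W), 2(W); every one is W ⇒ L
n=11: can move to 10, which is L ⇒ W
n=12: can move to 10, which is L ⇒ W
n=13: moves to 12(W), 11(W), 8(W), 5(W); every one is W ⇒ L
n=14: can move to 13, which is L ⇒ W
n=15: can move to 13, which is L ⇒ W
n=16: moves to 15(W), 14(W), 11(W), 8(W); every one is W ⇒ L
n=17: can move to 16, which is L ⇒ W
n=18: can move to 16, which is L ⇒ W
From 18, the L positions reachable in one move are: 16, 13, 10. Any move reaching one of these is winning.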